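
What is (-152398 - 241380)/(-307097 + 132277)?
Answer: 196889/87410 ≈ 2.2525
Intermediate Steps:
(-152398 - 241380)/(-307097 + 132277) = -393778/(-174820) = -393778*(-1/174820) = 196889/87410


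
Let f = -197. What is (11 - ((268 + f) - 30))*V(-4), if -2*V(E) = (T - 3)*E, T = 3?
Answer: 0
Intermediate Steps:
V(E) = 0 (V(E) = -(3 - 3)*E/2 = -0*E = -1/2*0 = 0)
(11 - ((268 + f) - 30))*V(-4) = (11 - ((268 - 197) - 30))*0 = (11 - (71 - 30))*0 = (11 - 1*41)*0 = (11 - 41)*0 = -30*0 = 0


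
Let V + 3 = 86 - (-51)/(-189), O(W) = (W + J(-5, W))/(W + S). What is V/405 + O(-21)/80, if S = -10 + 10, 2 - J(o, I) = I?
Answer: 41453/204120 ≈ 0.20308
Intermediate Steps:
J(o, I) = 2 - I
S = 0
O(W) = 2/W (O(W) = (W + (2 - W))/(W + 0) = 2/W)
V = 5212/63 (V = -3 + (86 - (-51)/(-189)) = -3 + (86 - (-51)*(-1)/189) = -3 + (86 - 1*17/63) = -3 + (86 - 17/63) = -3 + 5401/63 = 5212/63 ≈ 82.730)
V/405 + O(-21)/80 = (5212/63)/405 + (2/(-21))/80 = (5212/63)*(1/405) + (2*(-1/21))*(1/80) = 5212/25515 - 2/21*1/80 = 5212/25515 - 1/840 = 41453/204120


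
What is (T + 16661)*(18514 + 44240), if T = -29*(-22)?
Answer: 1085581446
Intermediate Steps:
T = 638
(T + 16661)*(18514 + 44240) = (638 + 16661)*(18514 + 44240) = 17299*62754 = 1085581446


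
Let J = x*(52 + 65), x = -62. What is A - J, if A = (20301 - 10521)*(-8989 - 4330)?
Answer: -130252566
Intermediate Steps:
A = -130259820 (A = 9780*(-13319) = -130259820)
J = -7254 (J = -62*(52 + 65) = -62*117 = -7254)
A - J = -130259820 - 1*(-7254) = -130259820 + 7254 = -130252566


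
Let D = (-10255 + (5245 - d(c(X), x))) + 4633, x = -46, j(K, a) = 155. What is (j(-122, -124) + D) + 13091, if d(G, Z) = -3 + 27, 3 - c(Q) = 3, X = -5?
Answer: 12845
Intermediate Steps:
c(Q) = 0 (c(Q) = 3 - 1*3 = 3 - 3 = 0)
d(G, Z) = 24
D = -401 (D = (-10255 + (5245 - 1*24)) + 4633 = (-10255 + (5245 - 24)) + 4633 = (-10255 + 5221) + 4633 = -5034 + 4633 = -401)
(j(-122, -124) + D) + 13091 = (155 - 401) + 13091 = -246 + 13091 = 12845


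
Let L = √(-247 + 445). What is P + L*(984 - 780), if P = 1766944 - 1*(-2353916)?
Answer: 4120860 + 612*√22 ≈ 4.1237e+6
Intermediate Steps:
L = 3*√22 (L = √198 = 3*√22 ≈ 14.071)
P = 4120860 (P = 1766944 + 2353916 = 4120860)
P + L*(984 - 780) = 4120860 + (3*√22)*(984 - 780) = 4120860 + (3*√22)*204 = 4120860 + 612*√22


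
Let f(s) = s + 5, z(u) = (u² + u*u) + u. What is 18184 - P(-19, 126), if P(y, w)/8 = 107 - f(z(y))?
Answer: 22992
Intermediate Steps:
z(u) = u + 2*u² (z(u) = (u² + u²) + u = 2*u² + u = u + 2*u²)
f(s) = 5 + s
P(y, w) = 816 - 8*y*(1 + 2*y) (P(y, w) = 8*(107 - (5 + y*(1 + 2*y))) = 8*(107 + (-5 - y*(1 + 2*y))) = 8*(102 - y*(1 + 2*y)) = 816 - 8*y*(1 + 2*y))
18184 - P(-19, 126) = 18184 - (816 - 8*(-19)*(1 + 2*(-19))) = 18184 - (816 - 8*(-19)*(1 - 38)) = 18184 - (816 - 8*(-19)*(-37)) = 18184 - (816 - 5624) = 18184 - 1*(-4808) = 18184 + 4808 = 22992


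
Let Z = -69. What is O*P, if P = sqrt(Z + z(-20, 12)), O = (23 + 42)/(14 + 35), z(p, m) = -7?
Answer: 130*I*sqrt(19)/49 ≈ 11.564*I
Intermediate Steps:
O = 65/49 ≈ 1.3265
P = 2*I*sqrt(19) (P = sqrt(-69 - 7) = sqrt(-76) = 2*I*sqrt(19) ≈ 8.7178*I)
O*P = 65*(2*I*sqrt(19))/49 = 130*I*sqrt(19)/49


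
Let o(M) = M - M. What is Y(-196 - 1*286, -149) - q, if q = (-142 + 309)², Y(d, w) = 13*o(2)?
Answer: -27889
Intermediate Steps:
o(M) = 0
Y(d, w) = 0 (Y(d, w) = 13*0 = 0)
q = 27889 (q = 167² = 27889)
Y(-196 - 1*286, -149) - q = 0 - 1*27889 = 0 - 27889 = -27889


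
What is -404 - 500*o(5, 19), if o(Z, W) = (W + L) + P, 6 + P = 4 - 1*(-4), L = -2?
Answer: -9904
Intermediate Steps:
P = 2 (P = -6 + (4 - 1*(-4)) = -6 + (4 + 4) = -6 + 8 = 2)
o(Z, W) = W (o(Z, W) = (W - 2) + 2 = (-2 + W) + 2 = W)
-404 - 500*o(5, 19) = -404 - 500*19 = -404 - 9500 = -9904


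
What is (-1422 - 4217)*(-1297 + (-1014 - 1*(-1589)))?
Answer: 4071358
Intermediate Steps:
(-1422 - 4217)*(-1297 + (-1014 - 1*(-1589))) = -5639*(-1297 + (-1014 + 1589)) = -5639*(-1297 + 575) = -5639*(-722) = 4071358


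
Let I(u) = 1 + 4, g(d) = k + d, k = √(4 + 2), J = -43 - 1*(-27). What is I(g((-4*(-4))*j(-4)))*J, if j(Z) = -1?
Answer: -80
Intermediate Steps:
J = -16 (J = -43 + 27 = -16)
k = √6 ≈ 2.4495
g(d) = d + √6 (g(d) = √6 + d = d + √6)
I(u) = 5
I(g((-4*(-4))*j(-4)))*J = 5*(-16) = -80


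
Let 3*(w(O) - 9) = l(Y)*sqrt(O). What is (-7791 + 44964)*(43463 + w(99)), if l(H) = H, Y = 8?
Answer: 1615984656 + 297384*sqrt(11) ≈ 1.6170e+9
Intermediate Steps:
w(O) = 9 + 8*sqrt(O)/3 (w(O) = 9 + (8*sqrt(O))/3 = 9 + 8*sqrt(O)/3)
(-7791 + 44964)*(43463 + w(99)) = (-7791 + 44964)*(43463 + (9 + 8*sqrt(99)/3)) = 37173*(43463 + (9 + 8*(3*sqrt(11))/3)) = 37173*(43463 + (9 + 8*sqrt(11))) = 37173*(43472 + 8*sqrt(11)) = 1615984656 + 297384*sqrt(11)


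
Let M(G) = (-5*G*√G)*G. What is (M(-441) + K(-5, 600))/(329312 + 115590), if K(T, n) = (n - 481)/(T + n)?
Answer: 1/2224510 - 20420505*I/444902 ≈ 4.4954e-7 - 45.899*I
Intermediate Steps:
K(T, n) = (-481 + n)/(T + n)
M(G) = -5*G^(5/2) (M(G) = (-5*G^(3/2))*G = -5*G^(5/2))
(M(-441) + K(-5, 600))/(329312 + 115590) = (-20420505*I + (-481 + 600)/(-5 + 600))/(329312 + 115590) = (-20420505*I + 119/595)/444902 = (-20420505*I + (1/595)*119)*(1/444902) = (-20420505*I + ⅕)*(1/444902) = (⅕ - 20420505*I)*(1/444902) = 1/2224510 - 20420505*I/444902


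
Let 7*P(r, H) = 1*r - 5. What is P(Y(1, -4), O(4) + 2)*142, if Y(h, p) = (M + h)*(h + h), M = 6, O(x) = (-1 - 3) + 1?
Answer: 1278/7 ≈ 182.57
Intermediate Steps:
O(x) = -3 (O(x) = -4 + 1 = -3)
Y(h, p) = 2*h*(6 + h) (Y(h, p) = (6 + h)*(h + h) = (6 + h)*(2*h) = 2*h*(6 + h))
P(r, H) = -5/7 + r/7 (P(r, H) = (1*r - 5)/7 = (r - 5)/7 = (-5 + r)/7 = -5/7 + r/7)
P(Y(1, -4), O(4) + 2)*142 = (-5/7 + (2*1*(6 + 1))/7)*142 = (-5/7 + (2*1*7)/7)*142 = (-5/7 + (⅐)*14)*142 = (-5/7 + 2)*142 = (9/7)*142 = 1278/7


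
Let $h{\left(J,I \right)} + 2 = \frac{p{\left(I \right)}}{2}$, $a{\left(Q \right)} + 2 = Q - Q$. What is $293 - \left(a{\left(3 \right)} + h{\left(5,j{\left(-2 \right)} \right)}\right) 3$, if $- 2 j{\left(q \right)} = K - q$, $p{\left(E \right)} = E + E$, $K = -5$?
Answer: $\frac{601}{2} \approx 300.5$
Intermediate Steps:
$p{\left(E \right)} = 2 E$
$a{\left(Q \right)} = -2$ ($a{\left(Q \right)} = -2 + \left(Q - Q\right) = -2 + 0 = -2$)
$j{\left(q \right)} = \frac{5}{2} + \frac{q}{2}$ ($j{\left(q \right)} = - \frac{-5 - q}{2} = \frac{5}{2} + \frac{q}{2}$)
$h{\left(J,I \right)} = -2 + I$ ($h{\left(J,I \right)} = -2 + \frac{2 I}{2} = -2 + 2 I \frac{1}{2} = -2 + I$)
$293 - \left(a{\left(3 \right)} + h{\left(5,j{\left(-2 \right)} \right)}\right) 3 = 293 - \left(-2 + \left(-2 + \left(\frac{5}{2} + \frac{1}{2} \left(-2\right)\right)\right)\right) 3 = 293 - \left(-2 + \left(-2 + \left(\frac{5}{2} - 1\right)\right)\right) 3 = 293 - \left(-2 + \left(-2 + \frac{3}{2}\right)\right) 3 = 293 - \left(-2 - \frac{1}{2}\right) 3 = 293 - \left(- \frac{5}{2}\right) 3 = 293 - - \frac{15}{2} = 293 + \frac{15}{2} = \frac{601}{2}$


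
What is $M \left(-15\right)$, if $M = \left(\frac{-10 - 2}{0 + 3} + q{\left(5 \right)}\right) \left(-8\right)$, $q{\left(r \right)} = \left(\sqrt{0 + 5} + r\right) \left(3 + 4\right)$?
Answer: $3720 + 840 \sqrt{5} \approx 5598.3$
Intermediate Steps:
$q{\left(r \right)} = 7 r + 7 \sqrt{5}$ ($q{\left(r \right)} = \left(\sqrt{5} + r\right) 7 = \left(r + \sqrt{5}\right) 7 = 7 r + 7 \sqrt{5}$)
$M = -248 - 56 \sqrt{5}$ ($M = \left(\frac{-10 - 2}{0 + 3} + \left(7 \cdot 5 + 7 \sqrt{5}\right)\right) \left(-8\right) = \left(- \frac{12}{3} + \left(35 + 7 \sqrt{5}\right)\right) \left(-8\right) = \left(\left(-12\right) \frac{1}{3} + \left(35 + 7 \sqrt{5}\right)\right) \left(-8\right) = \left(-4 + \left(35 + 7 \sqrt{5}\right)\right) \left(-8\right) = \left(31 + 7 \sqrt{5}\right) \left(-8\right) = -248 - 56 \sqrt{5} \approx -373.22$)
$M \left(-15\right) = \left(-248 - 56 \sqrt{5}\right) \left(-15\right) = 3720 + 840 \sqrt{5}$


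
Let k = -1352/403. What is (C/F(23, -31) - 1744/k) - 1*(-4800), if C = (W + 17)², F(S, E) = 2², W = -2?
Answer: 279557/52 ≈ 5376.1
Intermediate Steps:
F(S, E) = 4
C = 225 (C = (-2 + 17)² = 15² = 225)
k = -104/31 (k = -1352*1/403 = -104/31 ≈ -3.3548)
(C/F(23, -31) - 1744/k) - 1*(-4800) = (225/4 - 1744/(-104/31)) - 1*(-4800) = (225*(¼) - 1744*(-31/104)) + 4800 = (225/4 + 6758/13) + 4800 = 29957/52 + 4800 = 279557/52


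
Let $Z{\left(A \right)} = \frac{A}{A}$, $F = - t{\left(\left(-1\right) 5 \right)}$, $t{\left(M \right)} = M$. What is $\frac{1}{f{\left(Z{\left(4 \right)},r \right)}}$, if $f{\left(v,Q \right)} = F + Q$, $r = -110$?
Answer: $- \frac{1}{105} \approx -0.0095238$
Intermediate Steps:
$F = 5$ ($F = - \left(-1\right) 5 = \left(-1\right) \left(-5\right) = 5$)
$Z{\left(A \right)} = 1$
$f{\left(v,Q \right)} = 5 + Q$
$\frac{1}{f{\left(Z{\left(4 \right)},r \right)}} = \frac{1}{5 - 110} = \frac{1}{-105} = - \frac{1}{105}$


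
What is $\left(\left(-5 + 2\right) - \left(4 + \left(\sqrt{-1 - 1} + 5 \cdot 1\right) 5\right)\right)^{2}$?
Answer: $974 + 320 i \sqrt{2} \approx 974.0 + 452.55 i$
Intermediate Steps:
$\left(\left(-5 + 2\right) - \left(4 + \left(\sqrt{-1 - 1} + 5 \cdot 1\right) 5\right)\right)^{2} = \left(-3 - \left(4 + \left(\sqrt{-2} + 5\right) 5\right)\right)^{2} = \left(-3 - \left(4 + \left(i \sqrt{2} + 5\right) 5\right)\right)^{2} = \left(-3 - \left(4 + \left(5 + i \sqrt{2}\right) 5\right)\right)^{2} = \left(-3 - \left(29 + 5 i \sqrt{2}\right)\right)^{2} = \left(-32 - 5 i \sqrt{2}\right)^{2}$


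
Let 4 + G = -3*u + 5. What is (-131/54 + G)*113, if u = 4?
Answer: -81925/54 ≈ -1517.1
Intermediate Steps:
G = -11 (G = -4 + (-3*4 + 5) = -4 + (-12 + 5) = -4 - 7 = -11)
(-131/54 + G)*113 = (-131/54 - 11)*113 = -725/54*113 = -81925/54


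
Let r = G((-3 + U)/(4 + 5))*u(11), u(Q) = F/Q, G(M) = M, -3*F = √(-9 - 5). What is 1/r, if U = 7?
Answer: 297*I*√14/56 ≈ 19.844*I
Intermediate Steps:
F = -I*√14/3 (F = -√(-9 - 5)/3 = -I*√14/3 ≈ -1.2472*I)
u(Q) = -I*√14/(3*Q) (u(Q) = (-I*√14/3)/Q = -I*√14/(3*Q))
r = -4*I*√14/297 (r = ((-3 + 7)/(4 + 5))*(-⅓*I*√14/11) = (4/9)*(-⅓*I*√14*1/11) = (4*(⅑))*(-I*√14/33) = 4*(-I*√14/33)/9 = -4*I*√14/297 ≈ -0.050393*I)
1/r = 1/(-4*I*√14/297) = 297*I*√14/56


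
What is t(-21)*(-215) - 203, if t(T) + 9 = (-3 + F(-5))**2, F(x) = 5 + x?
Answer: -203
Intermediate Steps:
t(T) = 0 (t(T) = -9 + (-3 + (5 - 5))**2 = -9 + (-3 + 0)**2 = -9 + (-3)**2 = -9 + 9 = 0)
t(-21)*(-215) - 203 = 0*(-215) - 203 = 0 - 203 = -203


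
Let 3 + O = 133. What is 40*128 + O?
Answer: 5250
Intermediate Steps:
O = 130 (O = -3 + 133 = 130)
40*128 + O = 40*128 + 130 = 5120 + 130 = 5250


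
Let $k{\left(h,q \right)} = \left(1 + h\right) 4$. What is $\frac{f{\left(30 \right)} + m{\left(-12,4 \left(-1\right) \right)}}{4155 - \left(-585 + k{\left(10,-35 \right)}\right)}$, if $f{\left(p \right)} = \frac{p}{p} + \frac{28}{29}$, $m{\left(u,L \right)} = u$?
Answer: $- \frac{291}{136184} \approx -0.0021368$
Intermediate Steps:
$k{\left(h,q \right)} = 4 + 4 h$
$f{\left(p \right)} = \frac{57}{29}$ ($f{\left(p \right)} = 1 + 28 \cdot \frac{1}{29} = 1 + \frac{28}{29} = \frac{57}{29}$)
$\frac{f{\left(30 \right)} + m{\left(-12,4 \left(-1\right) \right)}}{4155 - \left(-585 + k{\left(10,-35 \right)}\right)} = \frac{\frac{57}{29} - 12}{4155 + \left(585 - \left(4 + 4 \cdot 10\right)\right)} = - \frac{291}{29 \left(4155 + \left(585 - \left(4 + 40\right)\right)\right)} = - \frac{291}{29 \left(4155 + \left(585 - 44\right)\right)} = - \frac{291}{29 \left(4155 + 541\right)} = - \frac{291}{29 \cdot 4696} = \left(- \frac{291}{29}\right) \frac{1}{4696} = - \frac{291}{136184}$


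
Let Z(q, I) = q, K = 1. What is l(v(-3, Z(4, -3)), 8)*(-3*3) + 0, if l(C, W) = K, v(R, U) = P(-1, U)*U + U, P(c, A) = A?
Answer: -9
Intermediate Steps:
v(R, U) = U + U² (v(R, U) = U*U + U = U² + U = U + U²)
l(C, W) = 1
l(v(-3, Z(4, -3)), 8)*(-3*3) + 0 = 1*(-3*3) + 0 = 1*(-9) + 0 = -9 + 0 = -9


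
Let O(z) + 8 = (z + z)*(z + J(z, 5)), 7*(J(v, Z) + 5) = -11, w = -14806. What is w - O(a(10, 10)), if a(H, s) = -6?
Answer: -104642/7 ≈ -14949.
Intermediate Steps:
J(v, Z) = -46/7 (J(v, Z) = -5 + (⅐)*(-11) = -5 - 11/7 = -46/7)
O(z) = -8 + 2*z*(-46/7 + z) (O(z) = -8 + (z + z)*(z - 46/7) = -8 + (2*z)*(-46/7 + z) = -8 + 2*z*(-46/7 + z))
w - O(a(10, 10)) = -14806 - (-8 + 2*(-6)² - 92/7*(-6)) = -14806 - (-8 + 2*36 + 552/7) = -14806 - (-8 + 72 + 552/7) = -14806 - 1*1000/7 = -14806 - 1000/7 = -104642/7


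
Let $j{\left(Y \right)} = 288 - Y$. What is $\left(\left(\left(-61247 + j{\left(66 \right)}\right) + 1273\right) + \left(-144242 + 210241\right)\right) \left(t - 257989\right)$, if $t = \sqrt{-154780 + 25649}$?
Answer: $-1611657283 + 6247 i \sqrt{129131} \approx -1.6117 \cdot 10^{9} + 2.2448 \cdot 10^{6} i$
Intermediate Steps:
$t = i \sqrt{129131}$ ($t = \sqrt{-129131} = i \sqrt{129131} \approx 359.35 i$)
$\left(\left(\left(-61247 + j{\left(66 \right)}\right) + 1273\right) + \left(-144242 + 210241\right)\right) \left(t - 257989\right) = \left(\left(\left(-61247 + \left(288 - 66\right)\right) + 1273\right) + \left(-144242 + 210241\right)\right) \left(i \sqrt{129131} - 257989\right) = \left(\left(\left(-61247 + \left(288 - 66\right)\right) + 1273\right) + 65999\right) \left(-257989 + i \sqrt{129131}\right) = \left(\left(\left(-61247 + 222\right) + 1273\right) + 65999\right) \left(-257989 + i \sqrt{129131}\right) = \left(\left(-61025 + 1273\right) + 65999\right) \left(-257989 + i \sqrt{129131}\right) = \left(-59752 + 65999\right) \left(-257989 + i \sqrt{129131}\right) = 6247 \left(-257989 + i \sqrt{129131}\right) = -1611657283 + 6247 i \sqrt{129131}$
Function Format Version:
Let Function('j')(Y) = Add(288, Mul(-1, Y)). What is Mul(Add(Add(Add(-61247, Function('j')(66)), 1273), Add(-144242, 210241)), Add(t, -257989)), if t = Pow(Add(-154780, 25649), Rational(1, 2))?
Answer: Add(-1611657283, Mul(6247, I, Pow(129131, Rational(1, 2)))) ≈ Add(-1.6117e+9, Mul(2.2448e+6, I))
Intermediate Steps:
t = Mul(I, Pow(129131, Rational(1, 2))) (t = Pow(-129131, Rational(1, 2)) = Mul(I, Pow(129131, Rational(1, 2))) ≈ Mul(359.35, I))
Mul(Add(Add(Add(-61247, Function('j')(66)), 1273), Add(-144242, 210241)), Add(t, -257989)) = Mul(Add(Add(Add(-61247, Add(288, Mul(-1, 66))), 1273), Add(-144242, 210241)), Add(Mul(I, Pow(129131, Rational(1, 2))), -257989)) = Mul(Add(Add(Add(-61247, Add(288, -66)), 1273), 65999), Add(-257989, Mul(I, Pow(129131, Rational(1, 2))))) = Mul(Add(Add(Add(-61247, 222), 1273), 65999), Add(-257989, Mul(I, Pow(129131, Rational(1, 2))))) = Mul(Add(Add(-61025, 1273), 65999), Add(-257989, Mul(I, Pow(129131, Rational(1, 2))))) = Mul(Add(-59752, 65999), Add(-257989, Mul(I, Pow(129131, Rational(1, 2))))) = Mul(6247, Add(-257989, Mul(I, Pow(129131, Rational(1, 2))))) = Add(-1611657283, Mul(6247, I, Pow(129131, Rational(1, 2))))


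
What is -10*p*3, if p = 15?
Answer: -450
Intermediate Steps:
-10*p*3 = -10*15*3 = -150*3 = -450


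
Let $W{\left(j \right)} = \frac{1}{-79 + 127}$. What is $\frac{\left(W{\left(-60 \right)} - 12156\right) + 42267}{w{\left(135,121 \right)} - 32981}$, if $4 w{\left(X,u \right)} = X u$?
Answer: $- \frac{1445329}{1387068} \approx -1.042$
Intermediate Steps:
$w{\left(X,u \right)} = \frac{X u}{4}$
$W{\left(j \right)} = \frac{1}{48}$
$\frac{\left(W{\left(-60 \right)} - 12156\right) + 42267}{w{\left(135,121 \right)} - 32981} = \frac{\left(\frac{1}{48} - 12156\right) + 42267}{\frac{1}{4} \cdot 135 \cdot 121 - 32981} = \frac{\left(\frac{1}{48} - 12156\right) + 42267}{\frac{16335}{4} - 32981} = \frac{- \frac{583487}{48} + 42267}{- \frac{115589}{4}} = \frac{1445329}{48} \left(- \frac{4}{115589}\right) = - \frac{1445329}{1387068}$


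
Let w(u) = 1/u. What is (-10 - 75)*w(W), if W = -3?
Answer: 85/3 ≈ 28.333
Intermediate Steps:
(-10 - 75)*w(W) = (-10 - 75)/(-3) = -85*(-⅓) = 85/3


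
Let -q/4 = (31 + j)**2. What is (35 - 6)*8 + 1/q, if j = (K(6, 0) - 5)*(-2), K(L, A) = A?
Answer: 1559967/6724 ≈ 232.00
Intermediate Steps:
j = 10 (j = (0 - 5)*(-2) = -5*(-2) = 10)
q = -6724 (q = -4*(31 + 10)**2 = -4*41**2 = -4*1681 = -6724)
(35 - 6)*8 + 1/q = (35 - 6)*8 + 1/(-6724) = 29*8 - 1/6724 = 232 - 1/6724 = 1559967/6724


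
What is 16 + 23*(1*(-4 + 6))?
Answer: 62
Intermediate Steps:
16 + 23*(1*(-4 + 6)) = 16 + 23*(1*2) = 16 + 23*2 = 16 + 46 = 62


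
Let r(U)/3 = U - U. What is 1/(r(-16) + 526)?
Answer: 1/526 ≈ 0.0019011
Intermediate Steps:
r(U) = 0 (r(U) = 3*(U - U) = 3*0 = 0)
1/(r(-16) + 526) = 1/(0 + 526) = 1/526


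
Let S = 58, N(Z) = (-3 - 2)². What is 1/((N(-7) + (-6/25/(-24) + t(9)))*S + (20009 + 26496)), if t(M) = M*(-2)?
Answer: 50/2345579 ≈ 2.1317e-5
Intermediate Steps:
N(Z) = 25 (N(Z) = (-5)² = 25)
t(M) = -2*M
1/((N(-7) + (-6/25/(-24) + t(9)))*S + (20009 + 26496)) = 1/((25 + (-6/25/(-24) - 2*9))*58 + (20009 + 26496)) = 1/((25 + (-6*1/25*(-1/24) - 18))*58 + 46505) = 1/((25 + (-6/25*(-1/24) - 18))*58 + 46505) = 1/((25 + (1/100 - 18))*58 + 46505) = 1/((25 - 1799/100)*58 + 46505) = 1/((701/100)*58 + 46505) = 1/(20329/50 + 46505) = 1/(2345579/50) = 50/2345579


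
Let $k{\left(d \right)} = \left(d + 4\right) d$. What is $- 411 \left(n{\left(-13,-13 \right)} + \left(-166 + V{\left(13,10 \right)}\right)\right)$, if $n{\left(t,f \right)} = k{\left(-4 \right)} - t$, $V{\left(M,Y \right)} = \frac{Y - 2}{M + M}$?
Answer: $\frac{815835}{13} \approx 62757.0$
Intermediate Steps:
$V{\left(M,Y \right)} = \frac{-2 + Y}{2 M}$
$k{\left(d \right)} = d \left(4 + d\right)$ ($k{\left(d \right)} = \left(4 + d\right) d = d \left(4 + d\right)$)
$n{\left(t,f \right)} = - t$ ($n{\left(t,f \right)} = - 4 \left(4 - 4\right) - t = \left(-4\right) 0 - t = 0 - t = - t$)
$- 411 \left(n{\left(-13,-13 \right)} + \left(-166 + V{\left(13,10 \right)}\right)\right) = - 411 \left(\left(-1\right) \left(-13\right) - \left(166 - \frac{-2 + 10}{2 \cdot 13}\right)\right) = - 411 \left(13 - \left(166 - \frac{4}{13}\right)\right) = - 411 \left(13 + \left(-166 + \frac{4}{13}\right)\right) = - 411 \left(13 - \frac{2154}{13}\right) = \left(-411\right) \left(- \frac{1985}{13}\right) = \frac{815835}{13}$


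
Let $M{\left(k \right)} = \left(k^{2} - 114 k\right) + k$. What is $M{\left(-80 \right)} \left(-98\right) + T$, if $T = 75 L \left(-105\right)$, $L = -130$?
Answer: $-489370$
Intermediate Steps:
$M{\left(k \right)} = k^{2} - 113 k$
$T = 1023750$ ($T = 75 \left(-130\right) \left(-105\right) = \left(-9750\right) \left(-105\right) = 1023750$)
$M{\left(-80 \right)} \left(-98\right) + T = - 80 \left(-113 - 80\right) \left(-98\right) + 1023750 = \left(-80\right) \left(-193\right) \left(-98\right) + 1023750 = 15440 \left(-98\right) + 1023750 = -1513120 + 1023750 = -489370$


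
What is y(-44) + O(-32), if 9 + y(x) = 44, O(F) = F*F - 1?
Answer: 1058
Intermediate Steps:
O(F) = -1 + F² (O(F) = F² - 1 = -1 + F²)
y(x) = 35 (y(x) = -9 + 44 = 35)
y(-44) + O(-32) = 35 + (-1 + (-32)²) = 35 + (-1 + 1024) = 35 + 1023 = 1058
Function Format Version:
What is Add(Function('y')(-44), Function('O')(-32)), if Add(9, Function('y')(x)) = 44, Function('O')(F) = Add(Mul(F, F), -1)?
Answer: 1058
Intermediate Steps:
Function('O')(F) = Add(-1, Pow(F, 2)) (Function('O')(F) = Add(Pow(F, 2), -1) = Add(-1, Pow(F, 2)))
Function('y')(x) = 35 (Function('y')(x) = Add(-9, 44) = 35)
Add(Function('y')(-44), Function('O')(-32)) = Add(35, Add(-1, Pow(-32, 2))) = Add(35, Add(-1, 1024)) = Add(35, 1023) = 1058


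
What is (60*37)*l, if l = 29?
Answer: 64380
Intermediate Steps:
(60*37)*l = (60*37)*29 = 2220*29 = 64380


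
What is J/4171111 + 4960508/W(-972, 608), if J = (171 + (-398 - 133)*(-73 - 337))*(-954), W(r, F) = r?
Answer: -5223216980279/1013579973 ≈ -5153.2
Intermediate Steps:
J = -207858474 (J = (171 - 531*(-410))*(-954) = (171 + 217710)*(-954) = 217881*(-954) = -207858474)
J/4171111 + 4960508/W(-972, 608) = -207858474/4171111 + 4960508/(-972) = -207858474*1/4171111 + 4960508*(-1/972) = -207858474/4171111 - 1240127/243 = -5223216980279/1013579973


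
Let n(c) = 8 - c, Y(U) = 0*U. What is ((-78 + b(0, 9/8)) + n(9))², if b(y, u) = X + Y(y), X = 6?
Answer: 5329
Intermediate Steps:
Y(U) = 0
b(y, u) = 6 (b(y, u) = 6 + 0 = 6)
((-78 + b(0, 9/8)) + n(9))² = ((-78 + 6) + (8 - 1*9))² = (-72 + (8 - 9))² = (-72 - 1)² = (-73)² = 5329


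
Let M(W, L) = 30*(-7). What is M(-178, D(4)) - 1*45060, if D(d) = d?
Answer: -45270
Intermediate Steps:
M(W, L) = -210
M(-178, D(4)) - 1*45060 = -210 - 1*45060 = -210 - 45060 = -45270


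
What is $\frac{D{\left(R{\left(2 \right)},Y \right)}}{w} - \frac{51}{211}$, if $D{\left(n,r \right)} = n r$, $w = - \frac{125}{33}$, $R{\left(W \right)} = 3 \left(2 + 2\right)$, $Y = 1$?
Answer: $- \frac{89931}{26375} \approx -3.4097$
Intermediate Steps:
$R{\left(W \right)} = 12$ ($R{\left(W \right)} = 3 \cdot 4 = 12$)
$w = - \frac{125}{33}$ ($w = \left(-125\right) \frac{1}{33} = - \frac{125}{33} \approx -3.7879$)
$\frac{D{\left(R{\left(2 \right)},Y \right)}}{w} - \frac{51}{211} = \frac{12 \cdot 1}{- \frac{125}{33}} - \frac{51}{211} = 12 \left(- \frac{33}{125}\right) - \frac{51}{211} = - \frac{396}{125} - \frac{51}{211} = - \frac{89931}{26375}$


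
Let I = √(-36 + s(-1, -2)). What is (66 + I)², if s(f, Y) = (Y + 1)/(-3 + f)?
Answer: (132 + I*√143)²/4 ≈ 4320.3 + 789.25*I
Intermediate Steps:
s(f, Y) = (1 + Y)/(-3 + f)
I = I*√143/2 (I = √(-36 + (1 - 2)/(-3 - 1)) = √(-36 - 1/(-4)) = √(-36 - ¼*(-1)) = √(-36 + ¼) = √(-143/4) = I*√143/2 ≈ 5.9791*I)
(66 + I)² = (66 + I*√143/2)²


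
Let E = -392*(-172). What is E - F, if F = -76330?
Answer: 143754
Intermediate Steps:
E = 67424
E - F = 67424 - 1*(-76330) = 67424 + 76330 = 143754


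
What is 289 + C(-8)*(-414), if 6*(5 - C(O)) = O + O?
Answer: -2885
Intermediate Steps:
C(O) = 5 - O/3 (C(O) = 5 - (O + O)/6 = 5 - O/3)
289 + C(-8)*(-414) = 289 + (5 - ⅓*(-8))*(-414) = 289 + (5 + 8/3)*(-414) = 289 + (23/3)*(-414) = 289 - 3174 = -2885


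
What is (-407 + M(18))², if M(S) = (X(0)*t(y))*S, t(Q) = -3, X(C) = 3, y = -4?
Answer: 323761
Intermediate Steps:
M(S) = -9*S (M(S) = (3*(-3))*S = -9*S)
(-407 + M(18))² = (-407 - 9*18)² = (-407 - 162)² = (-569)² = 323761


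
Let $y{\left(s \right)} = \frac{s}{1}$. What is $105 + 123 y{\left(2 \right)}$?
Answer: $351$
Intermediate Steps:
$y{\left(s \right)} = s$ ($y{\left(s \right)} = s 1 = s$)
$105 + 123 y{\left(2 \right)} = 105 + 123 \cdot 2 = 105 + 246 = 351$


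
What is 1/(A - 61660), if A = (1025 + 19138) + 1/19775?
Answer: -19775/820603174 ≈ -2.4098e-5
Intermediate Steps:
A = 398723326/19775 (A = 20163 + 1/19775 = 398723326/19775 ≈ 20163.)
1/(A - 61660) = 1/(398723326/19775 - 61660) = 1/(-820603174/19775) = -19775/820603174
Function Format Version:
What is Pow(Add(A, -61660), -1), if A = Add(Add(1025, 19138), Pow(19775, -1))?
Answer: Rational(-19775, 820603174) ≈ -2.4098e-5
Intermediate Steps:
A = Rational(398723326, 19775) (A = Add(20163, Rational(1, 19775)) = Rational(398723326, 19775) ≈ 20163.)
Pow(Add(A, -61660), -1) = Pow(Add(Rational(398723326, 19775), -61660), -1) = Pow(Rational(-820603174, 19775), -1) = Rational(-19775, 820603174)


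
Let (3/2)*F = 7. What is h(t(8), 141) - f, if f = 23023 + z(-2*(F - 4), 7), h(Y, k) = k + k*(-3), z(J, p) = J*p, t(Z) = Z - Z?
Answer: -69887/3 ≈ -23296.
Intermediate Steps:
F = 14/3 (F = (2/3)*7 = 14/3 ≈ 4.6667)
t(Z) = 0
h(Y, k) = -2*k (h(Y, k) = k - 3*k = -2*k)
f = 69041/3 (f = 23023 - 2*(14/3 - 4)*7 = 23023 - 2*2/3*7 = 23023 - 4/3*7 = 23023 - 28/3 = 69041/3 ≈ 23014.)
h(t(8), 141) - f = -2*141 - 1*69041/3 = -282 - 69041/3 = -69887/3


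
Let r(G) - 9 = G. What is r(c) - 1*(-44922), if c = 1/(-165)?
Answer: 7413614/165 ≈ 44931.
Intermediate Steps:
c = -1/165 ≈ -0.0060606
r(G) = 9 + G
r(c) - 1*(-44922) = (9 - 1/165) - 1*(-44922) = 1484/165 + 44922 = 7413614/165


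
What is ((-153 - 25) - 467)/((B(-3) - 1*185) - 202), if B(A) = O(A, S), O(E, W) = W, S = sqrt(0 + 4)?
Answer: 129/77 ≈ 1.6753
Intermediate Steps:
S = 2 (S = sqrt(4) = 2)
B(A) = 2
((-153 - 25) - 467)/((B(-3) - 1*185) - 202) = ((-153 - 25) - 467)/((2 - 1*185) - 202) = (-178 - 467)/((2 - 185) - 202) = -645/(-183 - 202) = -645/(-385) = -645*(-1/385) = 129/77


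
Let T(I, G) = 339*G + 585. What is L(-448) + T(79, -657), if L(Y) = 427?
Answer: -221711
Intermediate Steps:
T(I, G) = 585 + 339*G
L(-448) + T(79, -657) = 427 + (585 + 339*(-657)) = 427 + (585 - 222723) = 427 - 222138 = -221711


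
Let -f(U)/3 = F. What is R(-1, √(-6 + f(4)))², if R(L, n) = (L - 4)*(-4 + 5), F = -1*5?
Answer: 25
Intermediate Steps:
F = -5
f(U) = 15 (f(U) = -3*(-5) = 15)
R(L, n) = -4 + L (R(L, n) = (-4 + L)*1 = -4 + L)
R(-1, √(-6 + f(4)))² = (-4 - 1)² = (-5)² = 25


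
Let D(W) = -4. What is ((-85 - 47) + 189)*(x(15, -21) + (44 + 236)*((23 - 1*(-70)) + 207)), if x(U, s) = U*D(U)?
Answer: 4784580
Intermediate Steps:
x(U, s) = -4*U (x(U, s) = U*(-4) = -4*U)
((-85 - 47) + 189)*(x(15, -21) + (44 + 236)*((23 - 1*(-70)) + 207)) = ((-85 - 47) + 189)*(-4*15 + (44 + 236)*((23 - 1*(-70)) + 207)) = (-132 + 189)*(-60 + 280*((23 + 70) + 207)) = 57*(-60 + 280*(93 + 207)) = 57*(-60 + 280*300) = 57*(-60 + 84000) = 57*83940 = 4784580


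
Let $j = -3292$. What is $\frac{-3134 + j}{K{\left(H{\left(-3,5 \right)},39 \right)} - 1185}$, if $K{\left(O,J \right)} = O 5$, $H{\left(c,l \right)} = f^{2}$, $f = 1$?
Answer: $\frac{3213}{590} \approx 5.4458$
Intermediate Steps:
$H{\left(c,l \right)} = 1$ ($H{\left(c,l \right)} = 1^{2} = 1$)
$K{\left(O,J \right)} = 5 O$
$\frac{-3134 + j}{K{\left(H{\left(-3,5 \right)},39 \right)} - 1185} = \frac{-3134 - 3292}{5 \cdot 1 - 1185} = - \frac{6426}{5 - 1185} = - \frac{6426}{-1180} = \left(-6426\right) \left(- \frac{1}{1180}\right) = \frac{3213}{590}$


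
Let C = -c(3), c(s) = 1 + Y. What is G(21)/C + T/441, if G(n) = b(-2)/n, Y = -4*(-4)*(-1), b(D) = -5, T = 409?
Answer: 134/147 ≈ 0.91156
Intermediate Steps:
Y = -16 (Y = 16*(-1) = -16)
c(s) = -15 (c(s) = 1 - 16 = -15)
G(n) = -5/n
C = 15 (C = -1*(-15) = 15)
G(21)/C + T/441 = -5/21/15 + 409/441 = -5*1/21*(1/15) + 409*(1/441) = -5/21*1/15 + 409/441 = -1/63 + 409/441 = 134/147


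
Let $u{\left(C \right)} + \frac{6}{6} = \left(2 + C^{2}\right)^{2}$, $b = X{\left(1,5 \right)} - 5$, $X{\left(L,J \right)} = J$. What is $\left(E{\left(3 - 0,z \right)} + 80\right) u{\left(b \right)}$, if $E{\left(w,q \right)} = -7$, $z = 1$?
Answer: $219$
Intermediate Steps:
$b = 0$ ($b = 5 - 5 = 0$)
$u{\left(C \right)} = -1 + \left(2 + C^{2}\right)^{2}$
$\left(E{\left(3 - 0,z \right)} + 80\right) u{\left(b \right)} = \left(-7 + 80\right) \left(-1 + \left(2 + 0^{2}\right)^{2}\right) = 73 \left(-1 + \left(2 + 0\right)^{2}\right) = 73 \left(-1 + 2^{2}\right) = 73 \left(-1 + 4\right) = 73 \cdot 3 = 219$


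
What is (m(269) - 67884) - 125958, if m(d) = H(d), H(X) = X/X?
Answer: -193841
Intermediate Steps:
H(X) = 1
m(d) = 1
(m(269) - 67884) - 125958 = (1 - 67884) - 125958 = -67883 - 125958 = -193841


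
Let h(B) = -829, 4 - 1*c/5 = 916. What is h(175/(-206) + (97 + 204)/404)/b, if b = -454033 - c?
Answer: 829/449473 ≈ 0.0018444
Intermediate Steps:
c = -4560 (c = 20 - 5*916 = 20 - 4580 = -4560)
b = -449473 (b = -454033 - 1*(-4560) = -454033 + 4560 = -449473)
h(175/(-206) + (97 + 204)/404)/b = -829/(-449473) = -829*(-1/449473) = 829/449473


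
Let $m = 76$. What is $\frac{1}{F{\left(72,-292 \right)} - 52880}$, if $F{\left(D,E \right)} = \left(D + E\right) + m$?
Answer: $- \frac{1}{53024} \approx -1.8859 \cdot 10^{-5}$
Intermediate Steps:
$F{\left(D,E \right)} = 76 + D + E$ ($F{\left(D,E \right)} = \left(D + E\right) + 76 = 76 + D + E$)
$\frac{1}{F{\left(72,-292 \right)} - 52880} = \frac{1}{\left(76 + 72 - 292\right) - 52880} = \frac{1}{-144 - 52880} = \frac{1}{-53024} = - \frac{1}{53024}$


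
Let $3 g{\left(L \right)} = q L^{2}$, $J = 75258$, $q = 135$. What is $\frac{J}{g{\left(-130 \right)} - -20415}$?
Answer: $\frac{25086}{260305} \approx 0.096372$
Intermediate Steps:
$g{\left(L \right)} = 45 L^{2}$ ($g{\left(L \right)} = \frac{135 L^{2}}{3} = 45 L^{2}$)
$\frac{J}{g{\left(-130 \right)} - -20415} = \frac{75258}{45 \left(-130\right)^{2} - -20415} = \frac{75258}{45 \cdot 16900 + 20415} = \frac{75258}{760500 + 20415} = \frac{75258}{780915} = 75258 \cdot \frac{1}{780915} = \frac{25086}{260305}$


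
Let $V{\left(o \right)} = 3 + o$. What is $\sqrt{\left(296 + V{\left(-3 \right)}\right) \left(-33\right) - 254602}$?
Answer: $i \sqrt{264370} \approx 514.17 i$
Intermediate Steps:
$\sqrt{\left(296 + V{\left(-3 \right)}\right) \left(-33\right) - 254602} = \sqrt{\left(296 + \left(3 - 3\right)\right) \left(-33\right) - 254602} = \sqrt{\left(296 + 0\right) \left(-33\right) - 254602} = \sqrt{296 \left(-33\right) - 254602} = \sqrt{-9768 - 254602} = \sqrt{-264370} = i \sqrt{264370}$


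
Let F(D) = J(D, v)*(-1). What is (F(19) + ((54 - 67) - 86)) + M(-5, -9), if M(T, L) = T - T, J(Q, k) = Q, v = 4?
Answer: -118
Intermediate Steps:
F(D) = -D (F(D) = D*(-1) = -D)
M(T, L) = 0
(F(19) + ((54 - 67) - 86)) + M(-5, -9) = (-1*19 + ((54 - 67) - 86)) + 0 = (-19 + (-13 - 86)) + 0 = (-19 - 99) + 0 = -118 + 0 = -118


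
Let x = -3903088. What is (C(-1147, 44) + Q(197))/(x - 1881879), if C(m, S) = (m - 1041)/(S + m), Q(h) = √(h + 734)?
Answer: -2188/6380818601 - 7*√19/5784967 ≈ -5.6173e-6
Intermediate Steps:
Q(h) = √(734 + h)
C(m, S) = (-1041 + m)/(S + m)
(C(-1147, 44) + Q(197))/(x - 1881879) = ((-1041 - 1147)/(44 - 1147) + √(734 + 197))/(-3903088 - 1881879) = (-2188/(-1103) + √931)/(-5784967) = (-1/1103*(-2188) + 7*√19)*(-1/5784967) = (2188/1103 + 7*√19)*(-1/5784967) = -2188/6380818601 - 7*√19/5784967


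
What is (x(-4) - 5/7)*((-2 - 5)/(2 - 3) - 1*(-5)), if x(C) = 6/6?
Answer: 24/7 ≈ 3.4286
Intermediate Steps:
x(C) = 1 (x(C) = 6*(1/6) = 1)
(x(-4) - 5/7)*((-2 - 5)/(2 - 3) - 1*(-5)) = (1 - 5/7)*((-2 - 5)/(2 - 3) - 1*(-5)) = (1 - 5*1/7)*(-7/(-1) + 5) = (1 - 5/7)*(-7*(-1) + 5) = 2*(7 + 5)/7 = (2/7)*12 = 24/7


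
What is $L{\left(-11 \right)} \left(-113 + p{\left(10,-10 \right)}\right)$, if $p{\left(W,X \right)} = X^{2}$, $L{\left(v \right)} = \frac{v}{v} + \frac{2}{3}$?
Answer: $- \frac{65}{3} \approx -21.667$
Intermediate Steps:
$L{\left(v \right)} = \frac{5}{3}$ ($L{\left(v \right)} = 1 + 2 \cdot \frac{1}{3} = 1 + \frac{2}{3} = \frac{5}{3}$)
$L{\left(-11 \right)} \left(-113 + p{\left(10,-10 \right)}\right) = \frac{5 \left(-113 + \left(-10\right)^{2}\right)}{3} = \frac{5 \left(-113 + 100\right)}{3} = \frac{5}{3} \left(-13\right) = - \frac{65}{3}$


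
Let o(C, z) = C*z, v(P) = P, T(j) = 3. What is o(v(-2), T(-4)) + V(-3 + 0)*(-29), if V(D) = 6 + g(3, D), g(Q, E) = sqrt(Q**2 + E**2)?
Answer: -180 - 87*sqrt(2) ≈ -303.04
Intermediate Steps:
g(Q, E) = sqrt(E**2 + Q**2)
V(D) = 6 + sqrt(9 + D**2) (V(D) = 6 + sqrt(D**2 + 3**2) = 6 + sqrt(D**2 + 9) = 6 + sqrt(9 + D**2))
o(v(-2), T(-4)) + V(-3 + 0)*(-29) = -2*3 + (6 + sqrt(9 + (-3 + 0)**2))*(-29) = -6 + (6 + sqrt(9 + (-3)**2))*(-29) = -6 + (6 + sqrt(9 + 9))*(-29) = -6 + (6 + sqrt(18))*(-29) = -6 + (6 + 3*sqrt(2))*(-29) = -6 + (-174 - 87*sqrt(2)) = -180 - 87*sqrt(2)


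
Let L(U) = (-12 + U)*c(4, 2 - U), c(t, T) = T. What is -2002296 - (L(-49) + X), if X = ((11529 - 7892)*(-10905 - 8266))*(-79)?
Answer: -5510268418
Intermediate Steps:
L(U) = (-12 + U)*(2 - U)
X = 5508269233 (X = (3637*(-19171))*(-79) = -69724927*(-79) = 5508269233)
-2002296 - (L(-49) + X) = -2002296 - (-(-12 - 49)*(-2 - 49) + 5508269233) = -2002296 - (-1*(-61)*(-51) + 5508269233) = -2002296 - (-3111 + 5508269233) = -2002296 - 1*5508266122 = -2002296 - 5508266122 = -5510268418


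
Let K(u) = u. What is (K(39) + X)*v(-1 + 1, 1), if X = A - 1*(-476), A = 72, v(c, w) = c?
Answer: 0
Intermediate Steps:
X = 548 (X = 72 - 1*(-476) = 72 + 476 = 548)
(K(39) + X)*v(-1 + 1, 1) = (39 + 548)*(-1 + 1) = 587*0 = 0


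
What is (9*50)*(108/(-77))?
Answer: -48600/77 ≈ -631.17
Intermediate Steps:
(9*50)*(108/(-77)) = 450*(108*(-1/77)) = 450*(-108/77) = -48600/77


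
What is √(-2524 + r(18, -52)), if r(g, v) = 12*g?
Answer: 2*I*√577 ≈ 48.042*I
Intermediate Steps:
√(-2524 + r(18, -52)) = √(-2524 + 12*18) = √(-2524 + 216) = √(-2308) = 2*I*√577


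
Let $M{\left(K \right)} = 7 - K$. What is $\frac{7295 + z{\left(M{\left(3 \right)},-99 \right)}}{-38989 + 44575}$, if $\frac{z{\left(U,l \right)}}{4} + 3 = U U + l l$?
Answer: $\frac{15517}{1862} \approx 8.3335$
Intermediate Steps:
$z{\left(U,l \right)} = -12 + 4 U^{2} + 4 l^{2}$ ($z{\left(U,l \right)} = -12 + 4 \left(U U + l l\right) = -12 + 4 \left(U^{2} + l^{2}\right) = -12 + \left(4 U^{2} + 4 l^{2}\right) = -12 + 4 U^{2} + 4 l^{2}$)
$\frac{7295 + z{\left(M{\left(3 \right)},-99 \right)}}{-38989 + 44575} = \frac{7295 + \left(-12 + 4 \left(7 - 3\right)^{2} + 4 \left(-99\right)^{2}\right)}{-38989 + 44575} = \frac{7295 + \left(-12 + 4 \left(7 - 3\right)^{2} + 4 \cdot 9801\right)}{5586} = \left(7295 + \left(-12 + 4 \cdot 4^{2} + 39204\right)\right) \frac{1}{5586} = \left(7295 + \left(-12 + 4 \cdot 16 + 39204\right)\right) \frac{1}{5586} = \left(7295 + \left(-12 + 64 + 39204\right)\right) \frac{1}{5586} = \left(7295 + 39256\right) \frac{1}{5586} = 46551 \cdot \frac{1}{5586} = \frac{15517}{1862}$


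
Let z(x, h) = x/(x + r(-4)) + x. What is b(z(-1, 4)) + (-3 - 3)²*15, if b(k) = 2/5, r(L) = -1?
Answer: 2702/5 ≈ 540.40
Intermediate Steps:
z(x, h) = x + x/(-1 + x) (z(x, h) = x/(x - 1) + x = x/(-1 + x) + x = x + x/(-1 + x))
b(k) = ⅖ (b(k) = 2*(⅕) = ⅖)
b(z(-1, 4)) + (-3 - 3)²*15 = ⅖ + (-3 - 3)²*15 = ⅖ + (-6)²*15 = ⅖ + 36*15 = ⅖ + 540 = 2702/5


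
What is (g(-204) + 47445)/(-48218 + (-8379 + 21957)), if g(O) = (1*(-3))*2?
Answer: -47439/34640 ≈ -1.3695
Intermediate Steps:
g(O) = -6 (g(O) = -3*2 = -6)
(g(-204) + 47445)/(-48218 + (-8379 + 21957)) = (-6 + 47445)/(-48218 + (-8379 + 21957)) = 47439/(-48218 + 13578) = 47439/(-34640) = 47439*(-1/34640) = -47439/34640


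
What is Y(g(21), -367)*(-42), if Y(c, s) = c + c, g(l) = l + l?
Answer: -3528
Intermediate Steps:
g(l) = 2*l
Y(c, s) = 2*c
Y(g(21), -367)*(-42) = (2*(2*21))*(-42) = (2*42)*(-42) = 84*(-42) = -3528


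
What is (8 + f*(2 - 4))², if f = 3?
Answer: 4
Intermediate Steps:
(8 + f*(2 - 4))² = (8 + 3*(2 - 4))² = (8 + 3*(-2))² = (8 - 6)² = 2² = 4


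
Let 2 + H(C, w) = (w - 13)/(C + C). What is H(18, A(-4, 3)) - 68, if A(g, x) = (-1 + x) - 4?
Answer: -845/12 ≈ -70.417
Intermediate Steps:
A(g, x) = -5 + x
H(C, w) = -2 + (-13 + w)/(2*C) (H(C, w) = -2 + (w - 13)/(C + C) = -2 + (-13 + w)/((2*C)) = -2 + (-13 + w)*(1/(2*C)) = -2 + (-13 + w)/(2*C))
H(18, A(-4, 3)) - 68 = (½)*(-13 + (-5 + 3) - 4*18)/18 - 68 = (½)*(1/18)*(-13 - 2 - 72) - 68 = (½)*(1/18)*(-87) - 68 = -29/12 - 68 = -845/12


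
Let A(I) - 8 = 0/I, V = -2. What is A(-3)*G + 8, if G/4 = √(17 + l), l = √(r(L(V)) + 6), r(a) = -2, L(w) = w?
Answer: 8 + 32*√19 ≈ 147.48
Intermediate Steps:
A(I) = 8 (A(I) = 8 + 0/I = 8 + 0 = 8)
l = 2 (l = √(-2 + 6) = √4 = 2)
G = 4*√19 (G = 4*√(17 + 2) = 4*√19 ≈ 17.436)
A(-3)*G + 8 = 8*(4*√19) + 8 = 32*√19 + 8 = 8 + 32*√19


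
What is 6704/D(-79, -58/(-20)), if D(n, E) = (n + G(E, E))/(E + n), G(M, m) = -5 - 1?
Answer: 2550872/425 ≈ 6002.1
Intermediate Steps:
G(M, m) = -6
D(n, E) = (-6 + n)/(E + n) (D(n, E) = (n - 6)/(E + n) = (-6 + n)/(E + n))
6704/D(-79, -58/(-20)) = 6704/(((-6 - 79)/(-58/(-20) - 79))) = 6704/((-85/(-58*(-1/20) - 79))) = 6704/((-85/(29/10 - 79))) = 6704/((-85/(-761/10))) = 6704/((-10/761*(-85))) = 6704/(850/761) = 6704*(761/850) = 2550872/425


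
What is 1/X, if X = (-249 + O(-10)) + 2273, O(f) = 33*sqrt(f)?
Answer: 92/186703 - 3*I*sqrt(10)/373406 ≈ 0.00049276 - 2.5406e-5*I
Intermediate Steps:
X = 2024 + 33*I*sqrt(10) (X = (-249 + 33*sqrt(-10)) + 2273 = (-249 + 33*(I*sqrt(10))) + 2273 = (-249 + 33*I*sqrt(10)) + 2273 = 2024 + 33*I*sqrt(10) ≈ 2024.0 + 104.36*I)
1/X = 1/(2024 + 33*I*sqrt(10))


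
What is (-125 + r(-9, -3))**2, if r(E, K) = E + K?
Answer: 18769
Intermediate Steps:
(-125 + r(-9, -3))**2 = (-125 + (-9 - 3))**2 = (-125 - 12)**2 = (-137)**2 = 18769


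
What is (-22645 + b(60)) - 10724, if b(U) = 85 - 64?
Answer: -33348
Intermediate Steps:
b(U) = 21
(-22645 + b(60)) - 10724 = (-22645 + 21) - 10724 = -22624 - 10724 = -33348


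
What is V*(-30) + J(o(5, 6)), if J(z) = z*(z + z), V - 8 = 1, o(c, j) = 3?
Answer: -252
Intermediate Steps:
V = 9 (V = 8 + 1 = 9)
J(z) = 2*z² (J(z) = z*(2*z) = 2*z²)
V*(-30) + J(o(5, 6)) = 9*(-30) + 2*3² = -270 + 2*9 = -270 + 18 = -252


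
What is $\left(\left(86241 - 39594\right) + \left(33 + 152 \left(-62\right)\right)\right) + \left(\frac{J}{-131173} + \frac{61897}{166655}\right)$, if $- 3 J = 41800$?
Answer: $\frac{2443350923479463}{65581908945} \approx 37257.0$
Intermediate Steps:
$J = - \frac{41800}{3}$ ($J = \left(- \frac{1}{3}\right) 41800 = - \frac{41800}{3} \approx -13933.0$)
$\left(\left(86241 - 39594\right) + \left(33 + 152 \left(-62\right)\right)\right) + \left(\frac{J}{-131173} + \frac{61897}{166655}\right) = \left(\left(86241 - 39594\right) + \left(33 + 152 \left(-62\right)\right)\right) + \left(- \frac{41800}{3 \left(-131173\right)} + \frac{61897}{166655}\right) = \left(\left(86241 - 39594\right) + \left(33 - 9424\right)\right) + \left(\left(- \frac{41800}{3}\right) \left(- \frac{1}{131173}\right) + 61897 \cdot \frac{1}{166655}\right) = \left(46647 - 9391\right) + \left(\frac{41800}{393519} + \frac{61897}{166655}\right) = 37256 + \frac{31323824543}{65581908945} = \frac{2443350923479463}{65581908945}$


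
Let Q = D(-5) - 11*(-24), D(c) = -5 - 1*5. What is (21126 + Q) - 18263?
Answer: 3117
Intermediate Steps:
D(c) = -10 (D(c) = -5 - 5 = -10)
Q = 254 (Q = -10 - 11*(-24) = -10 + 264 = 254)
(21126 + Q) - 18263 = (21126 + 254) - 18263 = 21380 - 18263 = 3117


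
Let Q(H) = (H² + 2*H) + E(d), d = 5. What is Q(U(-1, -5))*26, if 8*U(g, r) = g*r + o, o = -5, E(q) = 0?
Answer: 0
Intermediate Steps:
U(g, r) = -5/8 + g*r/8 (U(g, r) = (g*r - 5)/8 = (-5 + g*r)/8 = -5/8 + g*r/8)
Q(H) = H² + 2*H (Q(H) = (H² + 2*H) + 0 = H² + 2*H)
Q(U(-1, -5))*26 = ((-5/8 + (⅛)*(-1)*(-5))*(2 + (-5/8 + (⅛)*(-1)*(-5))))*26 = ((-5/8 + 5/8)*(2 + (-5/8 + 5/8)))*26 = (0*(2 + 0))*26 = (0*2)*26 = 0*26 = 0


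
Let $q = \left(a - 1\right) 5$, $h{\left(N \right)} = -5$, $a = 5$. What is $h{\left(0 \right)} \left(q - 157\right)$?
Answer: $685$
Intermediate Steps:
$q = 20$ ($q = \left(5 - 1\right) 5 = 4 \cdot 5 = 20$)
$h{\left(0 \right)} \left(q - 157\right) = - 5 \left(20 - 157\right) = \left(-5\right) \left(-137\right) = 685$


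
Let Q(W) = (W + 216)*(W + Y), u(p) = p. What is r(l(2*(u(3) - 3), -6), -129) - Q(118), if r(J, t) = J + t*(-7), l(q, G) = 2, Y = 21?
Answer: -45521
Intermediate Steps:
r(J, t) = J - 7*t
Q(W) = (21 + W)*(216 + W) (Q(W) = (W + 216)*(W + 21) = (216 + W)*(21 + W) = (21 + W)*(216 + W))
r(l(2*(u(3) - 3), -6), -129) - Q(118) = (2 - 7*(-129)) - (4536 + 118**2 + 237*118) = (2 + 903) - (4536 + 13924 + 27966) = 905 - 1*46426 = 905 - 46426 = -45521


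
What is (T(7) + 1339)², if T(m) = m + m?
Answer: 1830609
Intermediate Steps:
T(m) = 2*m
(T(7) + 1339)² = (2*7 + 1339)² = (14 + 1339)² = 1353² = 1830609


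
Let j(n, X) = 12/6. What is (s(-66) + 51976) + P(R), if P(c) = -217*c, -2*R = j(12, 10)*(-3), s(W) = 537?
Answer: 51862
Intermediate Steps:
j(n, X) = 2 (j(n, X) = 12*(1/6) = 2)
R = 3 (R = -(-3) = -1/2*(-6) = 3)
(s(-66) + 51976) + P(R) = (537 + 51976) - 217*3 = 52513 - 651 = 51862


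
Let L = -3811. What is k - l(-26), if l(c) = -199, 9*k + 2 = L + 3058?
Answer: 1036/9 ≈ 115.11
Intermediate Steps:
k = -755/9 (k = -2/9 + (-3811 + 3058)/9 = -2/9 + (1/9)*(-753) = -2/9 - 251/3 = -755/9 ≈ -83.889)
k - l(-26) = -755/9 - 1*(-199) = -755/9 + 199 = 1036/9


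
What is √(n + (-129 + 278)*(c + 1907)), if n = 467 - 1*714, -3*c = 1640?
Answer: 4*√113874/3 ≈ 449.94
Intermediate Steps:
c = -1640/3 (c = -⅓*1640 = -1640/3 ≈ -546.67)
n = -247 (n = 467 - 714 = -247)
√(n + (-129 + 278)*(c + 1907)) = √(-247 + (-129 + 278)*(-1640/3 + 1907)) = √(-247 + 149*(4081/3)) = √(-247 + 608069/3) = √(607328/3) = 4*√113874/3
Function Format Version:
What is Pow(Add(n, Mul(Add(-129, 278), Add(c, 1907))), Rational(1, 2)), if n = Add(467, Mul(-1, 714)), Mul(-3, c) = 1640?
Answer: Mul(Rational(4, 3), Pow(113874, Rational(1, 2))) ≈ 449.94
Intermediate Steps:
c = Rational(-1640, 3) (c = Mul(Rational(-1, 3), 1640) = Rational(-1640, 3) ≈ -546.67)
n = -247 (n = Add(467, -714) = -247)
Pow(Add(n, Mul(Add(-129, 278), Add(c, 1907))), Rational(1, 2)) = Pow(Add(-247, Mul(Add(-129, 278), Add(Rational(-1640, 3), 1907))), Rational(1, 2)) = Pow(Add(-247, Mul(149, Rational(4081, 3))), Rational(1, 2)) = Pow(Add(-247, Rational(608069, 3)), Rational(1, 2)) = Pow(Rational(607328, 3), Rational(1, 2)) = Mul(Rational(4, 3), Pow(113874, Rational(1, 2)))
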